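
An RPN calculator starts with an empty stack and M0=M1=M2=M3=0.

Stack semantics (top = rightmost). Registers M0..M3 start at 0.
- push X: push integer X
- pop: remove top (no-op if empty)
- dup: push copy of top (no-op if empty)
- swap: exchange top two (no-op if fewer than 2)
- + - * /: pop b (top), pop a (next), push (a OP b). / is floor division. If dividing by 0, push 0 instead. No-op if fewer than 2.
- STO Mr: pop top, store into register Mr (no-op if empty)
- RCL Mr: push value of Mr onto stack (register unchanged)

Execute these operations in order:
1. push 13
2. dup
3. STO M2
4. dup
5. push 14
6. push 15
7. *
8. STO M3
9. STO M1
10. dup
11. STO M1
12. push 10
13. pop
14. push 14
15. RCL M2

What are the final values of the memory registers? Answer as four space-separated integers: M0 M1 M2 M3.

Answer: 0 13 13 210

Derivation:
After op 1 (push 13): stack=[13] mem=[0,0,0,0]
After op 2 (dup): stack=[13,13] mem=[0,0,0,0]
After op 3 (STO M2): stack=[13] mem=[0,0,13,0]
After op 4 (dup): stack=[13,13] mem=[0,0,13,0]
After op 5 (push 14): stack=[13,13,14] mem=[0,0,13,0]
After op 6 (push 15): stack=[13,13,14,15] mem=[0,0,13,0]
After op 7 (*): stack=[13,13,210] mem=[0,0,13,0]
After op 8 (STO M3): stack=[13,13] mem=[0,0,13,210]
After op 9 (STO M1): stack=[13] mem=[0,13,13,210]
After op 10 (dup): stack=[13,13] mem=[0,13,13,210]
After op 11 (STO M1): stack=[13] mem=[0,13,13,210]
After op 12 (push 10): stack=[13,10] mem=[0,13,13,210]
After op 13 (pop): stack=[13] mem=[0,13,13,210]
After op 14 (push 14): stack=[13,14] mem=[0,13,13,210]
After op 15 (RCL M2): stack=[13,14,13] mem=[0,13,13,210]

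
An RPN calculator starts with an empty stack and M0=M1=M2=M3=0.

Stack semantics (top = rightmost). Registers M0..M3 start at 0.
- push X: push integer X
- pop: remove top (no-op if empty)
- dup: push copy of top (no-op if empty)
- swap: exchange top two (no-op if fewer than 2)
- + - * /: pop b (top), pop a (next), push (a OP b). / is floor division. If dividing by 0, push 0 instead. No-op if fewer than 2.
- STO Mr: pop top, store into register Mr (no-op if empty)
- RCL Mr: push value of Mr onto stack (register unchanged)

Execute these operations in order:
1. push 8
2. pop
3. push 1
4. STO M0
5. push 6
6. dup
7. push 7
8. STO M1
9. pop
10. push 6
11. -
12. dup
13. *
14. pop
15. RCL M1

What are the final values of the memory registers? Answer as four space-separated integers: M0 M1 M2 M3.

Answer: 1 7 0 0

Derivation:
After op 1 (push 8): stack=[8] mem=[0,0,0,0]
After op 2 (pop): stack=[empty] mem=[0,0,0,0]
After op 3 (push 1): stack=[1] mem=[0,0,0,0]
After op 4 (STO M0): stack=[empty] mem=[1,0,0,0]
After op 5 (push 6): stack=[6] mem=[1,0,0,0]
After op 6 (dup): stack=[6,6] mem=[1,0,0,0]
After op 7 (push 7): stack=[6,6,7] mem=[1,0,0,0]
After op 8 (STO M1): stack=[6,6] mem=[1,7,0,0]
After op 9 (pop): stack=[6] mem=[1,7,0,0]
After op 10 (push 6): stack=[6,6] mem=[1,7,0,0]
After op 11 (-): stack=[0] mem=[1,7,0,0]
After op 12 (dup): stack=[0,0] mem=[1,7,0,0]
After op 13 (*): stack=[0] mem=[1,7,0,0]
After op 14 (pop): stack=[empty] mem=[1,7,0,0]
After op 15 (RCL M1): stack=[7] mem=[1,7,0,0]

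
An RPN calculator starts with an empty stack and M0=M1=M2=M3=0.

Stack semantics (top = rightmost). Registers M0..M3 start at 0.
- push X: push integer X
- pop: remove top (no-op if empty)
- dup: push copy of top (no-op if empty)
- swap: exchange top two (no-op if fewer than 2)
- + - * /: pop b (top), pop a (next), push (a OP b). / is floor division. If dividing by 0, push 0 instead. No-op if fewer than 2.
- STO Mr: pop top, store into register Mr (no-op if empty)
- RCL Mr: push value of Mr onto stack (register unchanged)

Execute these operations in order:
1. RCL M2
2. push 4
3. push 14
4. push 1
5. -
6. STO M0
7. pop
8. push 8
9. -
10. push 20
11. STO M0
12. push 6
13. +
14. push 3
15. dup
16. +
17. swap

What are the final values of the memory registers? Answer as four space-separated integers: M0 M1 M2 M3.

After op 1 (RCL M2): stack=[0] mem=[0,0,0,0]
After op 2 (push 4): stack=[0,4] mem=[0,0,0,0]
After op 3 (push 14): stack=[0,4,14] mem=[0,0,0,0]
After op 4 (push 1): stack=[0,4,14,1] mem=[0,0,0,0]
After op 5 (-): stack=[0,4,13] mem=[0,0,0,0]
After op 6 (STO M0): stack=[0,4] mem=[13,0,0,0]
After op 7 (pop): stack=[0] mem=[13,0,0,0]
After op 8 (push 8): stack=[0,8] mem=[13,0,0,0]
After op 9 (-): stack=[-8] mem=[13,0,0,0]
After op 10 (push 20): stack=[-8,20] mem=[13,0,0,0]
After op 11 (STO M0): stack=[-8] mem=[20,0,0,0]
After op 12 (push 6): stack=[-8,6] mem=[20,0,0,0]
After op 13 (+): stack=[-2] mem=[20,0,0,0]
After op 14 (push 3): stack=[-2,3] mem=[20,0,0,0]
After op 15 (dup): stack=[-2,3,3] mem=[20,0,0,0]
After op 16 (+): stack=[-2,6] mem=[20,0,0,0]
After op 17 (swap): stack=[6,-2] mem=[20,0,0,0]

Answer: 20 0 0 0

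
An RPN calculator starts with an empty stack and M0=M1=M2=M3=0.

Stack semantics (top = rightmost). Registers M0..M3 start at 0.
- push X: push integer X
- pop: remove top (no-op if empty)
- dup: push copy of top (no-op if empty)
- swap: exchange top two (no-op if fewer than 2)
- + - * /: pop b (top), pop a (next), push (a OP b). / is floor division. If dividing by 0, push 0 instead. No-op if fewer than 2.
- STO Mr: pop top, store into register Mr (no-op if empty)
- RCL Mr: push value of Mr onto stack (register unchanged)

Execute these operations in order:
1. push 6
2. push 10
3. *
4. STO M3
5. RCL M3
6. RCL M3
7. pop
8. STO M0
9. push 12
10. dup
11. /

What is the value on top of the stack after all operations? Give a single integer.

After op 1 (push 6): stack=[6] mem=[0,0,0,0]
After op 2 (push 10): stack=[6,10] mem=[0,0,0,0]
After op 3 (*): stack=[60] mem=[0,0,0,0]
After op 4 (STO M3): stack=[empty] mem=[0,0,0,60]
After op 5 (RCL M3): stack=[60] mem=[0,0,0,60]
After op 6 (RCL M3): stack=[60,60] mem=[0,0,0,60]
After op 7 (pop): stack=[60] mem=[0,0,0,60]
After op 8 (STO M0): stack=[empty] mem=[60,0,0,60]
After op 9 (push 12): stack=[12] mem=[60,0,0,60]
After op 10 (dup): stack=[12,12] mem=[60,0,0,60]
After op 11 (/): stack=[1] mem=[60,0,0,60]

Answer: 1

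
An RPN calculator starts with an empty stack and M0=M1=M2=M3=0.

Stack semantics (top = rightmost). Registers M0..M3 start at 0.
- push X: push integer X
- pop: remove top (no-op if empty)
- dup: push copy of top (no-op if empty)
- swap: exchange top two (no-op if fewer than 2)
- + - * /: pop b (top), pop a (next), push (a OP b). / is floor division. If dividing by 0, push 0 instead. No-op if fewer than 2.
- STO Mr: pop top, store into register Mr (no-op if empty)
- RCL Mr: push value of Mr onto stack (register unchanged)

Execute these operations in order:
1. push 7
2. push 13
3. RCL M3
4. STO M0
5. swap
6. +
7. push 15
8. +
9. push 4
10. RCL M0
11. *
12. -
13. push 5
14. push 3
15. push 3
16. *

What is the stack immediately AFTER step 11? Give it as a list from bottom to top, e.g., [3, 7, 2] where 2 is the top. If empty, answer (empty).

After op 1 (push 7): stack=[7] mem=[0,0,0,0]
After op 2 (push 13): stack=[7,13] mem=[0,0,0,0]
After op 3 (RCL M3): stack=[7,13,0] mem=[0,0,0,0]
After op 4 (STO M0): stack=[7,13] mem=[0,0,0,0]
After op 5 (swap): stack=[13,7] mem=[0,0,0,0]
After op 6 (+): stack=[20] mem=[0,0,0,0]
After op 7 (push 15): stack=[20,15] mem=[0,0,0,0]
After op 8 (+): stack=[35] mem=[0,0,0,0]
After op 9 (push 4): stack=[35,4] mem=[0,0,0,0]
After op 10 (RCL M0): stack=[35,4,0] mem=[0,0,0,0]
After op 11 (*): stack=[35,0] mem=[0,0,0,0]

[35, 0]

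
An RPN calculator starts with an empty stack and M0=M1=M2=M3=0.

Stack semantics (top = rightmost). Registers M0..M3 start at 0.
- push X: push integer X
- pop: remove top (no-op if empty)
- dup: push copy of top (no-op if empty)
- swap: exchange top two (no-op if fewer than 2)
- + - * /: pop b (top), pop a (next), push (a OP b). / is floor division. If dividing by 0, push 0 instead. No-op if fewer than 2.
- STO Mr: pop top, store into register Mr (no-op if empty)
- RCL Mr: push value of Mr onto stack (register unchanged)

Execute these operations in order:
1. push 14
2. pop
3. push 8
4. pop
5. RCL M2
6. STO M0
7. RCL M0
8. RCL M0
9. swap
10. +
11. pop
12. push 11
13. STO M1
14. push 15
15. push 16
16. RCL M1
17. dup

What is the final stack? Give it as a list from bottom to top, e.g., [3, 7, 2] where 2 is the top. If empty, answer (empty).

Answer: [15, 16, 11, 11]

Derivation:
After op 1 (push 14): stack=[14] mem=[0,0,0,0]
After op 2 (pop): stack=[empty] mem=[0,0,0,0]
After op 3 (push 8): stack=[8] mem=[0,0,0,0]
After op 4 (pop): stack=[empty] mem=[0,0,0,0]
After op 5 (RCL M2): stack=[0] mem=[0,0,0,0]
After op 6 (STO M0): stack=[empty] mem=[0,0,0,0]
After op 7 (RCL M0): stack=[0] mem=[0,0,0,0]
After op 8 (RCL M0): stack=[0,0] mem=[0,0,0,0]
After op 9 (swap): stack=[0,0] mem=[0,0,0,0]
After op 10 (+): stack=[0] mem=[0,0,0,0]
After op 11 (pop): stack=[empty] mem=[0,0,0,0]
After op 12 (push 11): stack=[11] mem=[0,0,0,0]
After op 13 (STO M1): stack=[empty] mem=[0,11,0,0]
After op 14 (push 15): stack=[15] mem=[0,11,0,0]
After op 15 (push 16): stack=[15,16] mem=[0,11,0,0]
After op 16 (RCL M1): stack=[15,16,11] mem=[0,11,0,0]
After op 17 (dup): stack=[15,16,11,11] mem=[0,11,0,0]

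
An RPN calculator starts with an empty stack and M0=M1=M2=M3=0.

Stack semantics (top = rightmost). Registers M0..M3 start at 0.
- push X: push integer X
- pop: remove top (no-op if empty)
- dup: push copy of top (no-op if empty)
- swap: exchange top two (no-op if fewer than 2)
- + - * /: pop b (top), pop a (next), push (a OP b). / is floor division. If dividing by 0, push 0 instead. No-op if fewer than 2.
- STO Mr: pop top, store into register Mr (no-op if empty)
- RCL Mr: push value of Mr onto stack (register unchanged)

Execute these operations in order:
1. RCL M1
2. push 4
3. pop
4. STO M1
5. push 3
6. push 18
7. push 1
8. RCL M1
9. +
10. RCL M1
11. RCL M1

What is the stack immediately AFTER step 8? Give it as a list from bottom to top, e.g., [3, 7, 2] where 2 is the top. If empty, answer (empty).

After op 1 (RCL M1): stack=[0] mem=[0,0,0,0]
After op 2 (push 4): stack=[0,4] mem=[0,0,0,0]
After op 3 (pop): stack=[0] mem=[0,0,0,0]
After op 4 (STO M1): stack=[empty] mem=[0,0,0,0]
After op 5 (push 3): stack=[3] mem=[0,0,0,0]
After op 6 (push 18): stack=[3,18] mem=[0,0,0,0]
After op 7 (push 1): stack=[3,18,1] mem=[0,0,0,0]
After op 8 (RCL M1): stack=[3,18,1,0] mem=[0,0,0,0]

[3, 18, 1, 0]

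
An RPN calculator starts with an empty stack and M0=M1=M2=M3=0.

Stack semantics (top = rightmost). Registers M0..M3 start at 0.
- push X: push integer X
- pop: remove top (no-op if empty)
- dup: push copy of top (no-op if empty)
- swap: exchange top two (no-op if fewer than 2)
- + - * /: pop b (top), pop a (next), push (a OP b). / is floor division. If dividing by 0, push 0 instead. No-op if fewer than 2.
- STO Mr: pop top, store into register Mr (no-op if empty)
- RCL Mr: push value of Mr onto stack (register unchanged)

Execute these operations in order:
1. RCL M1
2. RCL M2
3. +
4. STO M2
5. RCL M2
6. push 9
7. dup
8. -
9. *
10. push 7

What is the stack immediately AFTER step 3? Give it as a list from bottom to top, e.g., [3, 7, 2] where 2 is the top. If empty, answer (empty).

After op 1 (RCL M1): stack=[0] mem=[0,0,0,0]
After op 2 (RCL M2): stack=[0,0] mem=[0,0,0,0]
After op 3 (+): stack=[0] mem=[0,0,0,0]

[0]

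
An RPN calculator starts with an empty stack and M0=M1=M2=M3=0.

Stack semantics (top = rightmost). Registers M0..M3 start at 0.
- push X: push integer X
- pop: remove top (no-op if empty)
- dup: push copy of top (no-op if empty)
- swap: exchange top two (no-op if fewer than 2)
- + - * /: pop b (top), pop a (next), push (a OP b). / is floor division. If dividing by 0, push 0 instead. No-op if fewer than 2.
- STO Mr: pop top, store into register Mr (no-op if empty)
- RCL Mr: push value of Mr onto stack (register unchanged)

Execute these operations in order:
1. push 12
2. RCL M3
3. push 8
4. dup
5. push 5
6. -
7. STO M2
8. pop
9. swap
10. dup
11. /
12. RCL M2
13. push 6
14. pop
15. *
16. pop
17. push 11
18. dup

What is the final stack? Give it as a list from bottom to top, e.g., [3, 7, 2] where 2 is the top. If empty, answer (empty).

After op 1 (push 12): stack=[12] mem=[0,0,0,0]
After op 2 (RCL M3): stack=[12,0] mem=[0,0,0,0]
After op 3 (push 8): stack=[12,0,8] mem=[0,0,0,0]
After op 4 (dup): stack=[12,0,8,8] mem=[0,0,0,0]
After op 5 (push 5): stack=[12,0,8,8,5] mem=[0,0,0,0]
After op 6 (-): stack=[12,0,8,3] mem=[0,0,0,0]
After op 7 (STO M2): stack=[12,0,8] mem=[0,0,3,0]
After op 8 (pop): stack=[12,0] mem=[0,0,3,0]
After op 9 (swap): stack=[0,12] mem=[0,0,3,0]
After op 10 (dup): stack=[0,12,12] mem=[0,0,3,0]
After op 11 (/): stack=[0,1] mem=[0,0,3,0]
After op 12 (RCL M2): stack=[0,1,3] mem=[0,0,3,0]
After op 13 (push 6): stack=[0,1,3,6] mem=[0,0,3,0]
After op 14 (pop): stack=[0,1,3] mem=[0,0,3,0]
After op 15 (*): stack=[0,3] mem=[0,0,3,0]
After op 16 (pop): stack=[0] mem=[0,0,3,0]
After op 17 (push 11): stack=[0,11] mem=[0,0,3,0]
After op 18 (dup): stack=[0,11,11] mem=[0,0,3,0]

Answer: [0, 11, 11]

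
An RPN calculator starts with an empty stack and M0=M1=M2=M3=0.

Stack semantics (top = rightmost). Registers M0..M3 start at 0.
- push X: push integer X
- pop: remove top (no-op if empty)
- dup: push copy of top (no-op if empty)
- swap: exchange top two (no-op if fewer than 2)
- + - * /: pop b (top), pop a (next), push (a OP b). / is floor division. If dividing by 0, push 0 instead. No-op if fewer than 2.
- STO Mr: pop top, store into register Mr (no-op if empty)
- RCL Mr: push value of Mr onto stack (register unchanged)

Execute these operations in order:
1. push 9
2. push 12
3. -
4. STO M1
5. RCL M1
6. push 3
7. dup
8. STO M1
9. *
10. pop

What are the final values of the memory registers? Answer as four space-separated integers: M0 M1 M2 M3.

After op 1 (push 9): stack=[9] mem=[0,0,0,0]
After op 2 (push 12): stack=[9,12] mem=[0,0,0,0]
After op 3 (-): stack=[-3] mem=[0,0,0,0]
After op 4 (STO M1): stack=[empty] mem=[0,-3,0,0]
After op 5 (RCL M1): stack=[-3] mem=[0,-3,0,0]
After op 6 (push 3): stack=[-3,3] mem=[0,-3,0,0]
After op 7 (dup): stack=[-3,3,3] mem=[0,-3,0,0]
After op 8 (STO M1): stack=[-3,3] mem=[0,3,0,0]
After op 9 (*): stack=[-9] mem=[0,3,0,0]
After op 10 (pop): stack=[empty] mem=[0,3,0,0]

Answer: 0 3 0 0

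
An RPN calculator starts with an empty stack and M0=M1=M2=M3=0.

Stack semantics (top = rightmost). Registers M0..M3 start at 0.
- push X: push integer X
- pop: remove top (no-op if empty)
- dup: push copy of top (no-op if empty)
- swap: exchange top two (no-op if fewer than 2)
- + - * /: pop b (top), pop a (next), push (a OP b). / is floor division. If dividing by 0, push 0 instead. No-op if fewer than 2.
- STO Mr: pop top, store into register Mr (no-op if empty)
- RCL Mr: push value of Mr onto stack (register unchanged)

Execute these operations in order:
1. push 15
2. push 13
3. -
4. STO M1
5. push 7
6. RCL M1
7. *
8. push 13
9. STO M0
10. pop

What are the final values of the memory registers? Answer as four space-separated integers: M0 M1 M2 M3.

After op 1 (push 15): stack=[15] mem=[0,0,0,0]
After op 2 (push 13): stack=[15,13] mem=[0,0,0,0]
After op 3 (-): stack=[2] mem=[0,0,0,0]
After op 4 (STO M1): stack=[empty] mem=[0,2,0,0]
After op 5 (push 7): stack=[7] mem=[0,2,0,0]
After op 6 (RCL M1): stack=[7,2] mem=[0,2,0,0]
After op 7 (*): stack=[14] mem=[0,2,0,0]
After op 8 (push 13): stack=[14,13] mem=[0,2,0,0]
After op 9 (STO M0): stack=[14] mem=[13,2,0,0]
After op 10 (pop): stack=[empty] mem=[13,2,0,0]

Answer: 13 2 0 0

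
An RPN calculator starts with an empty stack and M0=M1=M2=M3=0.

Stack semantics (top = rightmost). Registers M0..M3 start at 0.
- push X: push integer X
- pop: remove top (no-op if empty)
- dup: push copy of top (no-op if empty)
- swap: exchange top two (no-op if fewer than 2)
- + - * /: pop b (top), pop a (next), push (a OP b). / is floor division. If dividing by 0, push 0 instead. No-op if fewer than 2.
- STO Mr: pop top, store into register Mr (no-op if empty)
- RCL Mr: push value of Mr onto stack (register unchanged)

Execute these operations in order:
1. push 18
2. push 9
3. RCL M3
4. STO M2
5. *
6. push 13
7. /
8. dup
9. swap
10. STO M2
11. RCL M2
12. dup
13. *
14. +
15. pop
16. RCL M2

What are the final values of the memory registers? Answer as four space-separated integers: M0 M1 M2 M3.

After op 1 (push 18): stack=[18] mem=[0,0,0,0]
After op 2 (push 9): stack=[18,9] mem=[0,0,0,0]
After op 3 (RCL M3): stack=[18,9,0] mem=[0,0,0,0]
After op 4 (STO M2): stack=[18,9] mem=[0,0,0,0]
After op 5 (*): stack=[162] mem=[0,0,0,0]
After op 6 (push 13): stack=[162,13] mem=[0,0,0,0]
After op 7 (/): stack=[12] mem=[0,0,0,0]
After op 8 (dup): stack=[12,12] mem=[0,0,0,0]
After op 9 (swap): stack=[12,12] mem=[0,0,0,0]
After op 10 (STO M2): stack=[12] mem=[0,0,12,0]
After op 11 (RCL M2): stack=[12,12] mem=[0,0,12,0]
After op 12 (dup): stack=[12,12,12] mem=[0,0,12,0]
After op 13 (*): stack=[12,144] mem=[0,0,12,0]
After op 14 (+): stack=[156] mem=[0,0,12,0]
After op 15 (pop): stack=[empty] mem=[0,0,12,0]
After op 16 (RCL M2): stack=[12] mem=[0,0,12,0]

Answer: 0 0 12 0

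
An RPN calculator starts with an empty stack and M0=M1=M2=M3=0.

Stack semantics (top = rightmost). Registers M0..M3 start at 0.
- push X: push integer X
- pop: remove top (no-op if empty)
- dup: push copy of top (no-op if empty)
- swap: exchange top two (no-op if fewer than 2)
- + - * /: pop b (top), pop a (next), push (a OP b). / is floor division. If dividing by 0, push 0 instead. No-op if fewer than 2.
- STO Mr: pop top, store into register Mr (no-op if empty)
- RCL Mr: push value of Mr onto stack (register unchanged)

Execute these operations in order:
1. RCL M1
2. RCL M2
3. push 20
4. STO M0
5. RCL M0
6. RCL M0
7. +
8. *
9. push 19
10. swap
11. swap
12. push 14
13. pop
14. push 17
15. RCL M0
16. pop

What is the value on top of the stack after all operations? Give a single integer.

Answer: 17

Derivation:
After op 1 (RCL M1): stack=[0] mem=[0,0,0,0]
After op 2 (RCL M2): stack=[0,0] mem=[0,0,0,0]
After op 3 (push 20): stack=[0,0,20] mem=[0,0,0,0]
After op 4 (STO M0): stack=[0,0] mem=[20,0,0,0]
After op 5 (RCL M0): stack=[0,0,20] mem=[20,0,0,0]
After op 6 (RCL M0): stack=[0,0,20,20] mem=[20,0,0,0]
After op 7 (+): stack=[0,0,40] mem=[20,0,0,0]
After op 8 (*): stack=[0,0] mem=[20,0,0,0]
After op 9 (push 19): stack=[0,0,19] mem=[20,0,0,0]
After op 10 (swap): stack=[0,19,0] mem=[20,0,0,0]
After op 11 (swap): stack=[0,0,19] mem=[20,0,0,0]
After op 12 (push 14): stack=[0,0,19,14] mem=[20,0,0,0]
After op 13 (pop): stack=[0,0,19] mem=[20,0,0,0]
After op 14 (push 17): stack=[0,0,19,17] mem=[20,0,0,0]
After op 15 (RCL M0): stack=[0,0,19,17,20] mem=[20,0,0,0]
After op 16 (pop): stack=[0,0,19,17] mem=[20,0,0,0]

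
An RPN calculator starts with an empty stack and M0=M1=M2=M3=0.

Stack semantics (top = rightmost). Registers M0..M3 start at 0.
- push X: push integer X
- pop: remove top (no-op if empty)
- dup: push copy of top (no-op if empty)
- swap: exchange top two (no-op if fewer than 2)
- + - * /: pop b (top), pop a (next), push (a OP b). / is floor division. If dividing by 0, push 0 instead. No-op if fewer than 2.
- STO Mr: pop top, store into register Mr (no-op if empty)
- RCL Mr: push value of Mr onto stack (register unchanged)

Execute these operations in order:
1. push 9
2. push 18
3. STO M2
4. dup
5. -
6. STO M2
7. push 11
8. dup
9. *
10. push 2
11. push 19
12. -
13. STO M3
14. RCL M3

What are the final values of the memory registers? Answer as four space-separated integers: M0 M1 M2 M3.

Answer: 0 0 0 -17

Derivation:
After op 1 (push 9): stack=[9] mem=[0,0,0,0]
After op 2 (push 18): stack=[9,18] mem=[0,0,0,0]
After op 3 (STO M2): stack=[9] mem=[0,0,18,0]
After op 4 (dup): stack=[9,9] mem=[0,0,18,0]
After op 5 (-): stack=[0] mem=[0,0,18,0]
After op 6 (STO M2): stack=[empty] mem=[0,0,0,0]
After op 7 (push 11): stack=[11] mem=[0,0,0,0]
After op 8 (dup): stack=[11,11] mem=[0,0,0,0]
After op 9 (*): stack=[121] mem=[0,0,0,0]
After op 10 (push 2): stack=[121,2] mem=[0,0,0,0]
After op 11 (push 19): stack=[121,2,19] mem=[0,0,0,0]
After op 12 (-): stack=[121,-17] mem=[0,0,0,0]
After op 13 (STO M3): stack=[121] mem=[0,0,0,-17]
After op 14 (RCL M3): stack=[121,-17] mem=[0,0,0,-17]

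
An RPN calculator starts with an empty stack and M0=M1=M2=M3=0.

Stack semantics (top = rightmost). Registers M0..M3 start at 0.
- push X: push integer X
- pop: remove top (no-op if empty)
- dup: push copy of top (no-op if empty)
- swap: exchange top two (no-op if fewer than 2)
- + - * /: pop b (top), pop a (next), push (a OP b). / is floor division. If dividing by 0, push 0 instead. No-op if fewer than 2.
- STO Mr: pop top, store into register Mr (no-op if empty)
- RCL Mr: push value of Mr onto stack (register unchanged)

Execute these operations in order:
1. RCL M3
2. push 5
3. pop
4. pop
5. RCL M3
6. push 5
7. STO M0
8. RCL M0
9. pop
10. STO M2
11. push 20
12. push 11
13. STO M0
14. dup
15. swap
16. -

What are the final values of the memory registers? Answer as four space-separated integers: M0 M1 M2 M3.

After op 1 (RCL M3): stack=[0] mem=[0,0,0,0]
After op 2 (push 5): stack=[0,5] mem=[0,0,0,0]
After op 3 (pop): stack=[0] mem=[0,0,0,0]
After op 4 (pop): stack=[empty] mem=[0,0,0,0]
After op 5 (RCL M3): stack=[0] mem=[0,0,0,0]
After op 6 (push 5): stack=[0,5] mem=[0,0,0,0]
After op 7 (STO M0): stack=[0] mem=[5,0,0,0]
After op 8 (RCL M0): stack=[0,5] mem=[5,0,0,0]
After op 9 (pop): stack=[0] mem=[5,0,0,0]
After op 10 (STO M2): stack=[empty] mem=[5,0,0,0]
After op 11 (push 20): stack=[20] mem=[5,0,0,0]
After op 12 (push 11): stack=[20,11] mem=[5,0,0,0]
After op 13 (STO M0): stack=[20] mem=[11,0,0,0]
After op 14 (dup): stack=[20,20] mem=[11,0,0,0]
After op 15 (swap): stack=[20,20] mem=[11,0,0,0]
After op 16 (-): stack=[0] mem=[11,0,0,0]

Answer: 11 0 0 0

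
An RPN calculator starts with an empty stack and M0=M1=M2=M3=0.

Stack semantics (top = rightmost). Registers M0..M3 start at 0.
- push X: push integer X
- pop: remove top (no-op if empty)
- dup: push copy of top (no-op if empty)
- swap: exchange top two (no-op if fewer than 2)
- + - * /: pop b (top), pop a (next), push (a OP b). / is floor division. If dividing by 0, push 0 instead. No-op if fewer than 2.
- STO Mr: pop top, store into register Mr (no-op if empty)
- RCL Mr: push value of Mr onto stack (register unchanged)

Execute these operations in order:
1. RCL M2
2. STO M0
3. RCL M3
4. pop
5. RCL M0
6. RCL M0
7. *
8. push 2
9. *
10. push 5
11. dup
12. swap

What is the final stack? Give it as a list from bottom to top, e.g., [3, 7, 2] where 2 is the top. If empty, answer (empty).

Answer: [0, 5, 5]

Derivation:
After op 1 (RCL M2): stack=[0] mem=[0,0,0,0]
After op 2 (STO M0): stack=[empty] mem=[0,0,0,0]
After op 3 (RCL M3): stack=[0] mem=[0,0,0,0]
After op 4 (pop): stack=[empty] mem=[0,0,0,0]
After op 5 (RCL M0): stack=[0] mem=[0,0,0,0]
After op 6 (RCL M0): stack=[0,0] mem=[0,0,0,0]
After op 7 (*): stack=[0] mem=[0,0,0,0]
After op 8 (push 2): stack=[0,2] mem=[0,0,0,0]
After op 9 (*): stack=[0] mem=[0,0,0,0]
After op 10 (push 5): stack=[0,5] mem=[0,0,0,0]
After op 11 (dup): stack=[0,5,5] mem=[0,0,0,0]
After op 12 (swap): stack=[0,5,5] mem=[0,0,0,0]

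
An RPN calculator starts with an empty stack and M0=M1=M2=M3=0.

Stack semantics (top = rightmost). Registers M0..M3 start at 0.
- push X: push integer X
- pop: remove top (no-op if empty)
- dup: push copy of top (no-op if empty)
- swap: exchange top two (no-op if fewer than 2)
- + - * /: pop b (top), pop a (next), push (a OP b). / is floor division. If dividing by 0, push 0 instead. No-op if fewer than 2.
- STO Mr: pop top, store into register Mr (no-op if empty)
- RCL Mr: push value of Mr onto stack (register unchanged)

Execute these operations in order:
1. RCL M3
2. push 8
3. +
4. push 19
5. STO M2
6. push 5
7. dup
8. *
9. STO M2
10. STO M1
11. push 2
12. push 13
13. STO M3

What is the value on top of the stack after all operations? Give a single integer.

Answer: 2

Derivation:
After op 1 (RCL M3): stack=[0] mem=[0,0,0,0]
After op 2 (push 8): stack=[0,8] mem=[0,0,0,0]
After op 3 (+): stack=[8] mem=[0,0,0,0]
After op 4 (push 19): stack=[8,19] mem=[0,0,0,0]
After op 5 (STO M2): stack=[8] mem=[0,0,19,0]
After op 6 (push 5): stack=[8,5] mem=[0,0,19,0]
After op 7 (dup): stack=[8,5,5] mem=[0,0,19,0]
After op 8 (*): stack=[8,25] mem=[0,0,19,0]
After op 9 (STO M2): stack=[8] mem=[0,0,25,0]
After op 10 (STO M1): stack=[empty] mem=[0,8,25,0]
After op 11 (push 2): stack=[2] mem=[0,8,25,0]
After op 12 (push 13): stack=[2,13] mem=[0,8,25,0]
After op 13 (STO M3): stack=[2] mem=[0,8,25,13]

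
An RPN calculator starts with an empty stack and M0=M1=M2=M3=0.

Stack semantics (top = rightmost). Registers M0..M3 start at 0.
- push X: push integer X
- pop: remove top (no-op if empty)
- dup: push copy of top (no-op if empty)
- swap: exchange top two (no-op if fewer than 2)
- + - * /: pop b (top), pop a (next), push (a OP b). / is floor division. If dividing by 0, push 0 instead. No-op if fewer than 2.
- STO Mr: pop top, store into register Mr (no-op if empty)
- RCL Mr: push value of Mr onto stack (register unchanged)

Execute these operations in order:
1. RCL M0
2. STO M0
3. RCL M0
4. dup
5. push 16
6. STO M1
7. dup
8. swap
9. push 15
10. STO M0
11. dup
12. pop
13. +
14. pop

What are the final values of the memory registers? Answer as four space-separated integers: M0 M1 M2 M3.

After op 1 (RCL M0): stack=[0] mem=[0,0,0,0]
After op 2 (STO M0): stack=[empty] mem=[0,0,0,0]
After op 3 (RCL M0): stack=[0] mem=[0,0,0,0]
After op 4 (dup): stack=[0,0] mem=[0,0,0,0]
After op 5 (push 16): stack=[0,0,16] mem=[0,0,0,0]
After op 6 (STO M1): stack=[0,0] mem=[0,16,0,0]
After op 7 (dup): stack=[0,0,0] mem=[0,16,0,0]
After op 8 (swap): stack=[0,0,0] mem=[0,16,0,0]
After op 9 (push 15): stack=[0,0,0,15] mem=[0,16,0,0]
After op 10 (STO M0): stack=[0,0,0] mem=[15,16,0,0]
After op 11 (dup): stack=[0,0,0,0] mem=[15,16,0,0]
After op 12 (pop): stack=[0,0,0] mem=[15,16,0,0]
After op 13 (+): stack=[0,0] mem=[15,16,0,0]
After op 14 (pop): stack=[0] mem=[15,16,0,0]

Answer: 15 16 0 0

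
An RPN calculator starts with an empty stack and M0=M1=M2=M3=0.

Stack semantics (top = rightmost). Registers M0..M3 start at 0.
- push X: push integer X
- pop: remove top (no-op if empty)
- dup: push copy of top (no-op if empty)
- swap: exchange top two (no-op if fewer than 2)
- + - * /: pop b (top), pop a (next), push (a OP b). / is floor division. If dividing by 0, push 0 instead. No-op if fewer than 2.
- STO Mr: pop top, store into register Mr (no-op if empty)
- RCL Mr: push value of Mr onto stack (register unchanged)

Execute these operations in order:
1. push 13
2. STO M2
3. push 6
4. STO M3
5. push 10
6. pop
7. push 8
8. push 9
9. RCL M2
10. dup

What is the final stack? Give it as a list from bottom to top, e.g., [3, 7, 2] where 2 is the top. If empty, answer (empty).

Answer: [8, 9, 13, 13]

Derivation:
After op 1 (push 13): stack=[13] mem=[0,0,0,0]
After op 2 (STO M2): stack=[empty] mem=[0,0,13,0]
After op 3 (push 6): stack=[6] mem=[0,0,13,0]
After op 4 (STO M3): stack=[empty] mem=[0,0,13,6]
After op 5 (push 10): stack=[10] mem=[0,0,13,6]
After op 6 (pop): stack=[empty] mem=[0,0,13,6]
After op 7 (push 8): stack=[8] mem=[0,0,13,6]
After op 8 (push 9): stack=[8,9] mem=[0,0,13,6]
After op 9 (RCL M2): stack=[8,9,13] mem=[0,0,13,6]
After op 10 (dup): stack=[8,9,13,13] mem=[0,0,13,6]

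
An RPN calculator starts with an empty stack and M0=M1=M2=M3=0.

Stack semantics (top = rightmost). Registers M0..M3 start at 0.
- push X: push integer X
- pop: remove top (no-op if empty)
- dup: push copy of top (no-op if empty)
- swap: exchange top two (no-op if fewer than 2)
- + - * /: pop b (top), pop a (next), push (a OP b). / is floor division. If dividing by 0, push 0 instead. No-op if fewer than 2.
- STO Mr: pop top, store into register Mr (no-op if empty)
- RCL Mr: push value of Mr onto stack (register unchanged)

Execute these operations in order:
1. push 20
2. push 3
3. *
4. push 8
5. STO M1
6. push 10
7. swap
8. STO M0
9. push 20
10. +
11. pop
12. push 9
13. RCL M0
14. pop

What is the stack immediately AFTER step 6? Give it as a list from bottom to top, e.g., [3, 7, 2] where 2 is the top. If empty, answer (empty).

After op 1 (push 20): stack=[20] mem=[0,0,0,0]
After op 2 (push 3): stack=[20,3] mem=[0,0,0,0]
After op 3 (*): stack=[60] mem=[0,0,0,0]
After op 4 (push 8): stack=[60,8] mem=[0,0,0,0]
After op 5 (STO M1): stack=[60] mem=[0,8,0,0]
After op 6 (push 10): stack=[60,10] mem=[0,8,0,0]

[60, 10]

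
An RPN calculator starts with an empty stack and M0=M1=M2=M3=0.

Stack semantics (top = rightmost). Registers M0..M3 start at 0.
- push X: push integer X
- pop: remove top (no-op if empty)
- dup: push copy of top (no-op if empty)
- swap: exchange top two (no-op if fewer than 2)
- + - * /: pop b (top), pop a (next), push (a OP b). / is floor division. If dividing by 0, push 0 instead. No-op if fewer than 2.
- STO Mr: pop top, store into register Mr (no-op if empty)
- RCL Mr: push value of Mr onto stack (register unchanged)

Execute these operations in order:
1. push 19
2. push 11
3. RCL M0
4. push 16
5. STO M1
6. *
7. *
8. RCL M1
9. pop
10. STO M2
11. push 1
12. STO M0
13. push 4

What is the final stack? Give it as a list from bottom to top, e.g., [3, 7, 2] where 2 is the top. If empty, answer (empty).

Answer: [4]

Derivation:
After op 1 (push 19): stack=[19] mem=[0,0,0,0]
After op 2 (push 11): stack=[19,11] mem=[0,0,0,0]
After op 3 (RCL M0): stack=[19,11,0] mem=[0,0,0,0]
After op 4 (push 16): stack=[19,11,0,16] mem=[0,0,0,0]
After op 5 (STO M1): stack=[19,11,0] mem=[0,16,0,0]
After op 6 (*): stack=[19,0] mem=[0,16,0,0]
After op 7 (*): stack=[0] mem=[0,16,0,0]
After op 8 (RCL M1): stack=[0,16] mem=[0,16,0,0]
After op 9 (pop): stack=[0] mem=[0,16,0,0]
After op 10 (STO M2): stack=[empty] mem=[0,16,0,0]
After op 11 (push 1): stack=[1] mem=[0,16,0,0]
After op 12 (STO M0): stack=[empty] mem=[1,16,0,0]
After op 13 (push 4): stack=[4] mem=[1,16,0,0]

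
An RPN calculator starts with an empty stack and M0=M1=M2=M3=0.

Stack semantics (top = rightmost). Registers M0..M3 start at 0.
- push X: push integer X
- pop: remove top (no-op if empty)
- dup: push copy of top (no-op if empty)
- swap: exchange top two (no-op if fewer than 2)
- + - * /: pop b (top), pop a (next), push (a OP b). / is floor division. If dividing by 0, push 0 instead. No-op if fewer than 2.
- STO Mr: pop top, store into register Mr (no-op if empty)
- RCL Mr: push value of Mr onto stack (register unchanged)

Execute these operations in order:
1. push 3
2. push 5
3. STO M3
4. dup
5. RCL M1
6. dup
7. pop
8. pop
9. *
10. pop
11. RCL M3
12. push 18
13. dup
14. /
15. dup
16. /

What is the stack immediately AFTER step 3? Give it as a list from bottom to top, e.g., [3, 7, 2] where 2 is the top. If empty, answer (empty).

After op 1 (push 3): stack=[3] mem=[0,0,0,0]
After op 2 (push 5): stack=[3,5] mem=[0,0,0,0]
After op 3 (STO M3): stack=[3] mem=[0,0,0,5]

[3]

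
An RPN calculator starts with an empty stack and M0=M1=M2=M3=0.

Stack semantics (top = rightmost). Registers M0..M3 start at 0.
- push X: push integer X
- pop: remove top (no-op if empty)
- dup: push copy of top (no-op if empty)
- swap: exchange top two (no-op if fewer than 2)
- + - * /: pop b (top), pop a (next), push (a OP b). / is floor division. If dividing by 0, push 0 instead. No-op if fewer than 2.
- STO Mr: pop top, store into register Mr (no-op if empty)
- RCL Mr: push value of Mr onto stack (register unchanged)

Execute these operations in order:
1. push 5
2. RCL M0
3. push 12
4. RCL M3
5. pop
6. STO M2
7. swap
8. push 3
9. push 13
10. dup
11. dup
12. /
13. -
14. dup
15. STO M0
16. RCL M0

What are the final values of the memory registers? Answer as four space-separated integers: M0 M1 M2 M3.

Answer: 12 0 12 0

Derivation:
After op 1 (push 5): stack=[5] mem=[0,0,0,0]
After op 2 (RCL M0): stack=[5,0] mem=[0,0,0,0]
After op 3 (push 12): stack=[5,0,12] mem=[0,0,0,0]
After op 4 (RCL M3): stack=[5,0,12,0] mem=[0,0,0,0]
After op 5 (pop): stack=[5,0,12] mem=[0,0,0,0]
After op 6 (STO M2): stack=[5,0] mem=[0,0,12,0]
After op 7 (swap): stack=[0,5] mem=[0,0,12,0]
After op 8 (push 3): stack=[0,5,3] mem=[0,0,12,0]
After op 9 (push 13): stack=[0,5,3,13] mem=[0,0,12,0]
After op 10 (dup): stack=[0,5,3,13,13] mem=[0,0,12,0]
After op 11 (dup): stack=[0,5,3,13,13,13] mem=[0,0,12,0]
After op 12 (/): stack=[0,5,3,13,1] mem=[0,0,12,0]
After op 13 (-): stack=[0,5,3,12] mem=[0,0,12,0]
After op 14 (dup): stack=[0,5,3,12,12] mem=[0,0,12,0]
After op 15 (STO M0): stack=[0,5,3,12] mem=[12,0,12,0]
After op 16 (RCL M0): stack=[0,5,3,12,12] mem=[12,0,12,0]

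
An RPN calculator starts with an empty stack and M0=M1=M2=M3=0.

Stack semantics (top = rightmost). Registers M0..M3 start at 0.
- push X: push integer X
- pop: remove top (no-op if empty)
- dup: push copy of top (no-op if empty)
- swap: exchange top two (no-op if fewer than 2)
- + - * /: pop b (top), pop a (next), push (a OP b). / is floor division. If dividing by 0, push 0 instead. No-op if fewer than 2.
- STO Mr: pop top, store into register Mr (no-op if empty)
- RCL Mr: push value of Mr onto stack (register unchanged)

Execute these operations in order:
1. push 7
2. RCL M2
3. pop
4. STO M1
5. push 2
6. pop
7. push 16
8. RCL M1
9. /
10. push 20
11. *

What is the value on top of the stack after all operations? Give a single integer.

Answer: 40

Derivation:
After op 1 (push 7): stack=[7] mem=[0,0,0,0]
After op 2 (RCL M2): stack=[7,0] mem=[0,0,0,0]
After op 3 (pop): stack=[7] mem=[0,0,0,0]
After op 4 (STO M1): stack=[empty] mem=[0,7,0,0]
After op 5 (push 2): stack=[2] mem=[0,7,0,0]
After op 6 (pop): stack=[empty] mem=[0,7,0,0]
After op 7 (push 16): stack=[16] mem=[0,7,0,0]
After op 8 (RCL M1): stack=[16,7] mem=[0,7,0,0]
After op 9 (/): stack=[2] mem=[0,7,0,0]
After op 10 (push 20): stack=[2,20] mem=[0,7,0,0]
After op 11 (*): stack=[40] mem=[0,7,0,0]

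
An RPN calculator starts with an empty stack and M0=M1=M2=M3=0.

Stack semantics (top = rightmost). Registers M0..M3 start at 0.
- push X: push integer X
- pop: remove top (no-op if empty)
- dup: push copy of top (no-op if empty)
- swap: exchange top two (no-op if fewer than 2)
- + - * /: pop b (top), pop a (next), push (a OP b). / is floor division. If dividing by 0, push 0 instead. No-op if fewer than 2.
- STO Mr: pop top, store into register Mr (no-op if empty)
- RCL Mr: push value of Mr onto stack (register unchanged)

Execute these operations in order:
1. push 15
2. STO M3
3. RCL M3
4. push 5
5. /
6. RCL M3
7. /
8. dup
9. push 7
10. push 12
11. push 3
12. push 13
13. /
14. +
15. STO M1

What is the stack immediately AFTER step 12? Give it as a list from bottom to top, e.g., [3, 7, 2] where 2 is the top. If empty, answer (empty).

After op 1 (push 15): stack=[15] mem=[0,0,0,0]
After op 2 (STO M3): stack=[empty] mem=[0,0,0,15]
After op 3 (RCL M3): stack=[15] mem=[0,0,0,15]
After op 4 (push 5): stack=[15,5] mem=[0,0,0,15]
After op 5 (/): stack=[3] mem=[0,0,0,15]
After op 6 (RCL M3): stack=[3,15] mem=[0,0,0,15]
After op 7 (/): stack=[0] mem=[0,0,0,15]
After op 8 (dup): stack=[0,0] mem=[0,0,0,15]
After op 9 (push 7): stack=[0,0,7] mem=[0,0,0,15]
After op 10 (push 12): stack=[0,0,7,12] mem=[0,0,0,15]
After op 11 (push 3): stack=[0,0,7,12,3] mem=[0,0,0,15]
After op 12 (push 13): stack=[0,0,7,12,3,13] mem=[0,0,0,15]

[0, 0, 7, 12, 3, 13]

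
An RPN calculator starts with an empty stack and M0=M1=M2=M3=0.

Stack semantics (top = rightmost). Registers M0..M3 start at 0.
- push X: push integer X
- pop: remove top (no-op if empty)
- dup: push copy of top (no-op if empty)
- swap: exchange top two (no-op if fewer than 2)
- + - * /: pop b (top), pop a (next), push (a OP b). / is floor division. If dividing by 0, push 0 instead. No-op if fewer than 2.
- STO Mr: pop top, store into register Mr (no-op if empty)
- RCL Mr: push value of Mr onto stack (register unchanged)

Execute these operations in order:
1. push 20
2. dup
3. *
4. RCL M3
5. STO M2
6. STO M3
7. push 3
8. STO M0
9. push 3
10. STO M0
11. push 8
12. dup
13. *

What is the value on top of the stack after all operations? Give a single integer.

Answer: 64

Derivation:
After op 1 (push 20): stack=[20] mem=[0,0,0,0]
After op 2 (dup): stack=[20,20] mem=[0,0,0,0]
After op 3 (*): stack=[400] mem=[0,0,0,0]
After op 4 (RCL M3): stack=[400,0] mem=[0,0,0,0]
After op 5 (STO M2): stack=[400] mem=[0,0,0,0]
After op 6 (STO M3): stack=[empty] mem=[0,0,0,400]
After op 7 (push 3): stack=[3] mem=[0,0,0,400]
After op 8 (STO M0): stack=[empty] mem=[3,0,0,400]
After op 9 (push 3): stack=[3] mem=[3,0,0,400]
After op 10 (STO M0): stack=[empty] mem=[3,0,0,400]
After op 11 (push 8): stack=[8] mem=[3,0,0,400]
After op 12 (dup): stack=[8,8] mem=[3,0,0,400]
After op 13 (*): stack=[64] mem=[3,0,0,400]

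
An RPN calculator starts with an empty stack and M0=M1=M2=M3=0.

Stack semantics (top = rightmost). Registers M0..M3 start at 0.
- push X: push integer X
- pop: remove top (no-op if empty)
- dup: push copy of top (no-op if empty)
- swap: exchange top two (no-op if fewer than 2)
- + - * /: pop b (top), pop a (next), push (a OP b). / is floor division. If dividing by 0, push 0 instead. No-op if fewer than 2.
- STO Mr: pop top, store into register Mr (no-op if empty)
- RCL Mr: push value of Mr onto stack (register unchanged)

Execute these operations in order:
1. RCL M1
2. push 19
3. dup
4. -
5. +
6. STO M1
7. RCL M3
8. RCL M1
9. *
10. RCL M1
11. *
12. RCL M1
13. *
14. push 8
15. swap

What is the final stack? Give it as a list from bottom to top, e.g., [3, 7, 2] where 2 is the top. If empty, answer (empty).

Answer: [8, 0]

Derivation:
After op 1 (RCL M1): stack=[0] mem=[0,0,0,0]
After op 2 (push 19): stack=[0,19] mem=[0,0,0,0]
After op 3 (dup): stack=[0,19,19] mem=[0,0,0,0]
After op 4 (-): stack=[0,0] mem=[0,0,0,0]
After op 5 (+): stack=[0] mem=[0,0,0,0]
After op 6 (STO M1): stack=[empty] mem=[0,0,0,0]
After op 7 (RCL M3): stack=[0] mem=[0,0,0,0]
After op 8 (RCL M1): stack=[0,0] mem=[0,0,0,0]
After op 9 (*): stack=[0] mem=[0,0,0,0]
After op 10 (RCL M1): stack=[0,0] mem=[0,0,0,0]
After op 11 (*): stack=[0] mem=[0,0,0,0]
After op 12 (RCL M1): stack=[0,0] mem=[0,0,0,0]
After op 13 (*): stack=[0] mem=[0,0,0,0]
After op 14 (push 8): stack=[0,8] mem=[0,0,0,0]
After op 15 (swap): stack=[8,0] mem=[0,0,0,0]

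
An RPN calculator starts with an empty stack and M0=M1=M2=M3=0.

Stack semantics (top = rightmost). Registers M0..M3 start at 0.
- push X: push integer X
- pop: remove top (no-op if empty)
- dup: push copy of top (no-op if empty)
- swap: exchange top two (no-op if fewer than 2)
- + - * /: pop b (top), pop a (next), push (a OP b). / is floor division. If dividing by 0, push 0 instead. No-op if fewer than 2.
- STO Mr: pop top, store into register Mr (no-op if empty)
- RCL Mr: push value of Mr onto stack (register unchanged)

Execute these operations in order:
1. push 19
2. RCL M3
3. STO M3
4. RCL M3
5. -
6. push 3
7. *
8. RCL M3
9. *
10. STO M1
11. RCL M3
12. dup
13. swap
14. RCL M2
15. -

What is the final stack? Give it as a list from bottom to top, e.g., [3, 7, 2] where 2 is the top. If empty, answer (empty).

After op 1 (push 19): stack=[19] mem=[0,0,0,0]
After op 2 (RCL M3): stack=[19,0] mem=[0,0,0,0]
After op 3 (STO M3): stack=[19] mem=[0,0,0,0]
After op 4 (RCL M3): stack=[19,0] mem=[0,0,0,0]
After op 5 (-): stack=[19] mem=[0,0,0,0]
After op 6 (push 3): stack=[19,3] mem=[0,0,0,0]
After op 7 (*): stack=[57] mem=[0,0,0,0]
After op 8 (RCL M3): stack=[57,0] mem=[0,0,0,0]
After op 9 (*): stack=[0] mem=[0,0,0,0]
After op 10 (STO M1): stack=[empty] mem=[0,0,0,0]
After op 11 (RCL M3): stack=[0] mem=[0,0,0,0]
After op 12 (dup): stack=[0,0] mem=[0,0,0,0]
After op 13 (swap): stack=[0,0] mem=[0,0,0,0]
After op 14 (RCL M2): stack=[0,0,0] mem=[0,0,0,0]
After op 15 (-): stack=[0,0] mem=[0,0,0,0]

Answer: [0, 0]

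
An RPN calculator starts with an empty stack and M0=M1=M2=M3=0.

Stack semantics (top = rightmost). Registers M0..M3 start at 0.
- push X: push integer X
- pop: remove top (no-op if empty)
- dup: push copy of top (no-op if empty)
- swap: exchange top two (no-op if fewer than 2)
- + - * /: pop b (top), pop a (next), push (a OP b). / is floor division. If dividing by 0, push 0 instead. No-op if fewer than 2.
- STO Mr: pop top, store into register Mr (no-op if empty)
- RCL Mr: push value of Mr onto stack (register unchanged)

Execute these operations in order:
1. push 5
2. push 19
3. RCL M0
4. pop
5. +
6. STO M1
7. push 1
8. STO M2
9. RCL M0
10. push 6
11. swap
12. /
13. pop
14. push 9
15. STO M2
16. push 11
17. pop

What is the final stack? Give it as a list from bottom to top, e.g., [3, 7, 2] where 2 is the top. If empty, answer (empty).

After op 1 (push 5): stack=[5] mem=[0,0,0,0]
After op 2 (push 19): stack=[5,19] mem=[0,0,0,0]
After op 3 (RCL M0): stack=[5,19,0] mem=[0,0,0,0]
After op 4 (pop): stack=[5,19] mem=[0,0,0,0]
After op 5 (+): stack=[24] mem=[0,0,0,0]
After op 6 (STO M1): stack=[empty] mem=[0,24,0,0]
After op 7 (push 1): stack=[1] mem=[0,24,0,0]
After op 8 (STO M2): stack=[empty] mem=[0,24,1,0]
After op 9 (RCL M0): stack=[0] mem=[0,24,1,0]
After op 10 (push 6): stack=[0,6] mem=[0,24,1,0]
After op 11 (swap): stack=[6,0] mem=[0,24,1,0]
After op 12 (/): stack=[0] mem=[0,24,1,0]
After op 13 (pop): stack=[empty] mem=[0,24,1,0]
After op 14 (push 9): stack=[9] mem=[0,24,1,0]
After op 15 (STO M2): stack=[empty] mem=[0,24,9,0]
After op 16 (push 11): stack=[11] mem=[0,24,9,0]
After op 17 (pop): stack=[empty] mem=[0,24,9,0]

Answer: (empty)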